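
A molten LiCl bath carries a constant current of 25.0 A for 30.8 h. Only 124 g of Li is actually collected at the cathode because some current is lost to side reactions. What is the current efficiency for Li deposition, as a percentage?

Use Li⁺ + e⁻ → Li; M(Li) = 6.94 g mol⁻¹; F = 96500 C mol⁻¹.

Q = I·t = 25.00 × 110880 = 2772000 C; n(e⁻) = 2772000/96500 = 28.73 mol.
Theoretical n(Li) = n(e⁻)/1 = 28.73 mol, i.e. m_theo = 28.73 × 6.94 = 199.4 g.
Efficiency = m_actual / m_theo = 124 / 199.4 = 62.2 %.

62.2 %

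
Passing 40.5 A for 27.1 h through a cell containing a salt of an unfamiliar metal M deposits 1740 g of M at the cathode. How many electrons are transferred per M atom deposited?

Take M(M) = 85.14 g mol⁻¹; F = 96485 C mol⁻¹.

2

Q = I·t = 40.50 A × 97560 s = 3951000 C, so n(e⁻) = 3951000/96485 = 40.95 mol.
n(M) deposited = 1740 / 85.14 = 20.44 mol.
Electrons per atom = n(e⁻)/n(M) = 40.95 / 20.44 = 2.00 ≈ 2, so the ion is M²⁺.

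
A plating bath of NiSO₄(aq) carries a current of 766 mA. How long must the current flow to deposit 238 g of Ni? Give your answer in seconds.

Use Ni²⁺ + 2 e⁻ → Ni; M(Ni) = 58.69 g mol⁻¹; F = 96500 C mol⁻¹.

1.02 × 10⁶ s

n(Ni) = m/M = 238 / 58.69 = 4.055 mol.
Each Ni atom requires 2 electrons, so n(e⁻) = 2 × 4.055 = 8.110 mol.
Q = n(e⁻)·F = 8.110 × 96500 = 782700 C.
t = Q/I = 782700 / 0.7660 A = 1022000 s.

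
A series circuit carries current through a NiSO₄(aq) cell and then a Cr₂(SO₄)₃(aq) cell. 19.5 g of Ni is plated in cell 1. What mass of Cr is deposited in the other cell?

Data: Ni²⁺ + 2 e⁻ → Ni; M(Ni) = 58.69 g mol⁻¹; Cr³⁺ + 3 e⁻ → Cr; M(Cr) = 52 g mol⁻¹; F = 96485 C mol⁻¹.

n(Ni) = 19.5 / 58.69 = 0.3323 mol.
Since Ni²⁺ + 2 e⁻ → Ni, n(e⁻) passed = 2 × 0.3323 = 0.6645 mol.
Cells in series carry the same charge, so the same 0.6645 mol of electrons passes through cell 2.
Cr³⁺ + 3 e⁻ → Cr, so n(Cr) = 0.6645 / 3 = 0.2215 mol.
m(Cr) = 0.2215 × 52 = 11.5 g.

11.5 g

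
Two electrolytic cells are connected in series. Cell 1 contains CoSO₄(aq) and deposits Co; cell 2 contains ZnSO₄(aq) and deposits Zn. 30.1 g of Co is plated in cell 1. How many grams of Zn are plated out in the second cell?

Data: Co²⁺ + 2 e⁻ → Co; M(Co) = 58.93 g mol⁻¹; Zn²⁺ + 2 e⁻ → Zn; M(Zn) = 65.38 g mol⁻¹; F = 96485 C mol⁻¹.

33.4 g

n(Co) = 30.1 / 58.93 = 0.5108 mol.
Since Co²⁺ + 2 e⁻ → Co, n(e⁻) passed = 2 × 0.5108 = 1.022 mol.
Cells in series carry the same charge, so the same 1.022 mol of electrons passes through cell 2.
Zn²⁺ + 2 e⁻ → Zn, so n(Zn) = 1.022 / 2 = 0.5108 mol.
m(Zn) = 0.5108 × 65.38 = 33.4 g.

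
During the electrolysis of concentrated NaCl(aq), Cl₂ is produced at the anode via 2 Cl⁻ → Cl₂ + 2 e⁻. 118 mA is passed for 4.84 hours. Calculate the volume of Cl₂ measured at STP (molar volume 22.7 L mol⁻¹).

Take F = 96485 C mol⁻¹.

Q = I·t = 0.1180 A × 17424 s = 2056 C.
n(e⁻) = Q/F = 2056 / 96485 = 0.02131 mol.
2 electrons are transferred per Cl₂ molecule, so n(Cl₂) = 0.02131 / 2 = 0.01065 mol.
V = n × V_m = 0.01065 × 22.7 = 0.242 L.

0.242 L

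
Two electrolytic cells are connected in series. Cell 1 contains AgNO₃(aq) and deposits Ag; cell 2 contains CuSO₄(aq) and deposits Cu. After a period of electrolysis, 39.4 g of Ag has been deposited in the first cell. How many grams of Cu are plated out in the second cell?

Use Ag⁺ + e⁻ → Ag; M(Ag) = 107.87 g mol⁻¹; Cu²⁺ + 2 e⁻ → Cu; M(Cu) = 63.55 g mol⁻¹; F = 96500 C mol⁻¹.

n(Ag) = 39.4 / 107.87 = 0.3653 mol.
Since Ag⁺ + e⁻ → Ag, n(e⁻) passed = 1 × 0.3653 = 0.3653 mol.
Cells in series carry the same charge, so the same 0.3653 mol of electrons passes through cell 2.
Cu²⁺ + 2 e⁻ → Cu, so n(Cu) = 0.3653 / 2 = 0.1826 mol.
m(Cu) = 0.1826 × 63.55 = 11.6 g.

11.6 g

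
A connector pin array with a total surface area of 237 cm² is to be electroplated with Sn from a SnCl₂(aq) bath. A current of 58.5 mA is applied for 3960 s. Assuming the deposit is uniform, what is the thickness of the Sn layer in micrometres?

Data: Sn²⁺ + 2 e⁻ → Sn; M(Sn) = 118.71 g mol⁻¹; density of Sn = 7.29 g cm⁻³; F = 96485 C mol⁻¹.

Q = I·t = 0.05850 × 3960.0 = 231.7 C; n(e⁻) = 0.002401 mol.
n(Sn) = n(e⁻)/2 = 0.001200 mol, so m = 0.001200 × 118.71 = 0.1425 g.
Volume = m/ρ = 0.1425 / 7.29 = 0.01955 cm³.
Thickness = V/A = 0.01955 / 237 = 8.25 × 10⁻⁵ cm = 0.825 μm.

0.825 μm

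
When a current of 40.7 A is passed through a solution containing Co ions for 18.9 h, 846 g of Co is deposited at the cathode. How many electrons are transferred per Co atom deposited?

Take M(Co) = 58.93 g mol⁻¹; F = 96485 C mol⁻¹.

2

Q = I·t = 40.70 A × 68040 s = 2769000 C, so n(e⁻) = 2769000/96485 = 28.70 mol.
n(Co) deposited = 846 / 58.93 = 14.36 mol.
Electrons per atom = n(e⁻)/n(Co) = 28.70 / 14.36 = 2.00 ≈ 2, so the ion is Co²⁺.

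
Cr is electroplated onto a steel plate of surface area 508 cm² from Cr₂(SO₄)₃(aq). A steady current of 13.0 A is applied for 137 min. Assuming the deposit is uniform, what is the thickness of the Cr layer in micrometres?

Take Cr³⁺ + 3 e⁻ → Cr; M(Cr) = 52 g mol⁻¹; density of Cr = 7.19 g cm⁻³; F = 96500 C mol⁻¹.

52.6 μm

Q = I·t = 13.00 × 8220.0 = 106900 C; n(e⁻) = 1.107 mol.
n(Cr) = n(e⁻)/3 = 0.3691 mol, so m = 0.3691 × 52 = 19.19 g.
Volume = m/ρ = 19.19 / 7.19 = 2.670 cm³.
Thickness = V/A = 2.670 / 508 = 0.00526 cm = 52.6 μm.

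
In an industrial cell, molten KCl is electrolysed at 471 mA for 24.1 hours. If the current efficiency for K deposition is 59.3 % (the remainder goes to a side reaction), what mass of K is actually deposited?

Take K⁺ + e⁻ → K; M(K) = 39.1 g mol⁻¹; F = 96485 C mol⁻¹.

Q = I·t = 0.4710 × 86760 = 40860 C.
n(e⁻) = 40860/96485 = 0.4235 mol; theoretically n(K) = 0.4235/1 = 0.4235 mol, m_theo = 16.56 g.
At 59.3 % efficiency, m_actual = 0.593 × 16.56 = 9.82 g.

9.82 g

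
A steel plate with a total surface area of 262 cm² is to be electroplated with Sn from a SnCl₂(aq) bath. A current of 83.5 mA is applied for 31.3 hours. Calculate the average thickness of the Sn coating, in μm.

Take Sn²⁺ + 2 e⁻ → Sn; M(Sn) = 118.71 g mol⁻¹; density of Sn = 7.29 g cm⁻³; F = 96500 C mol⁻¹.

Q = I·t = 0.08350 × 112680 = 9409 C; n(e⁻) = 0.09750 mol.
n(Sn) = n(e⁻)/2 = 0.04875 mol, so m = 0.04875 × 118.71 = 5.787 g.
Volume = m/ρ = 5.787 / 7.29 = 0.7938 cm³.
Thickness = V/A = 0.7938 / 262 = 0.00303 cm = 30.3 μm.

30.3 μm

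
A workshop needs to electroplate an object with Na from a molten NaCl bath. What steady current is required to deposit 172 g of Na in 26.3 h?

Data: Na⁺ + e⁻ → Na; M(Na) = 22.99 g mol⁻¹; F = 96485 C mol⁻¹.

n(Na) = 172 / 22.99 = 7.482 mol.
n(e⁻) = 1 × 7.482 = 7.482 mol.
Q = n(e⁻)·F = 7.482 × 96485 = 721900 C.
I = Q/t = 721900 / 94680 s = 7.62 A.

7.62 A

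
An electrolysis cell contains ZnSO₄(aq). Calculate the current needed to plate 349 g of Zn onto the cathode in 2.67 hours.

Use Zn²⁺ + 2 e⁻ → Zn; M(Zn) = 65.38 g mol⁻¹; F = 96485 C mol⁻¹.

107 A

n(Zn) = 349 / 65.38 = 5.338 mol.
n(e⁻) = 2 × 5.338 = 10.68 mol.
Q = n(e⁻)·F = 10.68 × 96485 = 1030000 C.
I = Q/t = 1030000 / 9612.0 s = 107 A.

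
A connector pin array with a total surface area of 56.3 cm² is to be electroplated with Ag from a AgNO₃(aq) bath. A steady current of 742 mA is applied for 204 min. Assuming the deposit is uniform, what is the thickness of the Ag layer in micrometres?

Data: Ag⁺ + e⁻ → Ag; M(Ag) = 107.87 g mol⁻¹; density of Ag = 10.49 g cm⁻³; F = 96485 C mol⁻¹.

172 μm

Q = I·t = 0.7420 × 12240 = 9082 C; n(e⁻) = 0.09413 mol.
n(Ag) = n(e⁻)/1 = 0.09413 mol, so m = 0.09413 × 107.87 = 10.15 g.
Volume = m/ρ = 10.15 / 10.49 = 0.9679 cm³.
Thickness = V/A = 0.9679 / 56.3 = 0.0172 cm = 172 μm.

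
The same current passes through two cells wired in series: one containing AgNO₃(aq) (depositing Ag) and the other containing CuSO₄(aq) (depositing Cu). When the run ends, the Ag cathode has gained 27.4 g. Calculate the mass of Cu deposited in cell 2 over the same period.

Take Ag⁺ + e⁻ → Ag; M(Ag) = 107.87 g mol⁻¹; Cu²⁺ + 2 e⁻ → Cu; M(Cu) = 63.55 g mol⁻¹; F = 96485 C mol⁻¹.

n(Ag) = 27.4 / 107.87 = 0.2540 mol.
Since Ag⁺ + e⁻ → Ag, n(e⁻) passed = 1 × 0.2540 = 0.2540 mol.
Cells in series carry the same charge, so the same 0.2540 mol of electrons passes through cell 2.
Cu²⁺ + 2 e⁻ → Cu, so n(Cu) = 0.2540 / 2 = 0.1270 mol.
m(Cu) = 0.1270 × 63.55 = 8.07 g.

8.07 g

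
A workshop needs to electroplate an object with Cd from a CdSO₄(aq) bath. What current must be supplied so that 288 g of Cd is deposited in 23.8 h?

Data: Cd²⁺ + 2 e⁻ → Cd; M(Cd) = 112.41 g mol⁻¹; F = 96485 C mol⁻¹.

5.77 A

n(Cd) = 288 / 112.41 = 2.562 mol.
n(e⁻) = 2 × 2.562 = 5.124 mol.
Q = n(e⁻)·F = 5.124 × 96485 = 494400 C.
I = Q/t = 494400 / 85680 s = 5.77 A.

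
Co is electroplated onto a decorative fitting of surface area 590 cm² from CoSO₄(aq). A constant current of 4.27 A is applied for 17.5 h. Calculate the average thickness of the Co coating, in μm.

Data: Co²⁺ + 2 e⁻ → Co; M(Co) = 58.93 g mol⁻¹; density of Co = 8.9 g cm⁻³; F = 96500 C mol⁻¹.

Q = I·t = 4.270 × 63000 = 269000 C; n(e⁻) = 2.788 mol.
n(Co) = n(e⁻)/2 = 1.394 mol, so m = 1.394 × 58.93 = 82.14 g.
Volume = m/ρ = 82.14 / 8.9 = 9.229 cm³.
Thickness = V/A = 9.229 / 590 = 0.0156 cm = 156 μm.

156 μm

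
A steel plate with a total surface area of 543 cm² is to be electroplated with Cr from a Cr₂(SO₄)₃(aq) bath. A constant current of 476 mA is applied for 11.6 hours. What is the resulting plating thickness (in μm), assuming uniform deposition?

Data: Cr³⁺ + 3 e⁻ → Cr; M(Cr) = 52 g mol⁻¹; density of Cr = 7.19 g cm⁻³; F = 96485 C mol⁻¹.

Q = I·t = 0.4760 × 41760 = 19880 C; n(e⁻) = 0.2060 mol.
n(Cr) = n(e⁻)/3 = 0.06867 mol, so m = 0.06867 × 52 = 3.571 g.
Volume = m/ρ = 3.571 / 7.19 = 0.4967 cm³.
Thickness = V/A = 0.4967 / 543 = 9.15 × 10⁻⁴ cm = 9.15 μm.

9.15 μm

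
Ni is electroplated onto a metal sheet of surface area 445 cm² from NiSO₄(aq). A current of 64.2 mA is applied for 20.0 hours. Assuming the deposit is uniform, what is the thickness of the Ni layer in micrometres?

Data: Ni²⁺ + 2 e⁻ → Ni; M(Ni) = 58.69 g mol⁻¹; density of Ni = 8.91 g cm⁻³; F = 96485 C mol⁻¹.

3.55 μm

Q = I·t = 0.06420 × 72000 = 4622 C; n(e⁻) = 0.04791 mol.
n(Ni) = n(e⁻)/2 = 0.02395 mol, so m = 0.02395 × 58.69 = 1.406 g.
Volume = m/ρ = 1.406 / 8.91 = 0.1578 cm³.
Thickness = V/A = 0.1578 / 445 = 3.55 × 10⁻⁴ cm = 3.55 μm.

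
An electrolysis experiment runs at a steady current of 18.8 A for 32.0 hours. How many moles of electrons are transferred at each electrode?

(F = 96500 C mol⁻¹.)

22.4 mol

Q = I·t = 18.80 A × 115200 s = 2166000 C.
n(e⁻) = Q/F = 2166000 / 96500 = 22.4 mol.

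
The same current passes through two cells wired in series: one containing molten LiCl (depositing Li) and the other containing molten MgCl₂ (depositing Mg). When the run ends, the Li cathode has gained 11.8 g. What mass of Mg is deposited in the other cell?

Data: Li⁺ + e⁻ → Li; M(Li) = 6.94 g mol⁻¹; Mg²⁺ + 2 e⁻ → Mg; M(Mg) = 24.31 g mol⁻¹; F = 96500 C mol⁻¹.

n(Li) = 11.8 / 6.94 = 1.700 mol.
Since Li⁺ + e⁻ → Li, n(e⁻) passed = 1 × 1.700 = 1.700 mol.
Cells in series carry the same charge, so the same 1.700 mol of electrons passes through cell 2.
Mg²⁺ + 2 e⁻ → Mg, so n(Mg) = 1.700 / 2 = 0.8501 mol.
m(Mg) = 0.8501 × 24.31 = 20.7 g.

20.7 g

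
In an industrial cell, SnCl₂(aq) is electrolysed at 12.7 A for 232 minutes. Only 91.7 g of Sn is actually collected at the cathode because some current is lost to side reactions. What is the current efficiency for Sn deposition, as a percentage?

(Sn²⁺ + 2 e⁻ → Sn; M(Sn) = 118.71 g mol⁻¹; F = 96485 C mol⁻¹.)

Q = I·t = 12.70 × 13920 = 176800 C; n(e⁻) = 176800/96485 = 1.832 mol.
Theoretical n(Sn) = n(e⁻)/2 = 0.9161 mol, i.e. m_theo = 0.9161 × 118.71 = 108.8 g.
Efficiency = m_actual / m_theo = 91.7 / 108.8 = 84.3 %.

84.3 %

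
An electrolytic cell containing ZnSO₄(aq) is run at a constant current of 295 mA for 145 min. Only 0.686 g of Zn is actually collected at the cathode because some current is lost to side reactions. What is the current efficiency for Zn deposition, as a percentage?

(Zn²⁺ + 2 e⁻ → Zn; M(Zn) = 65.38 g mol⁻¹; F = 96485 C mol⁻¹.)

Q = I·t = 0.2950 × 8700.0 = 2566 C; n(e⁻) = 2566/96485 = 0.02660 mol.
Theoretical n(Zn) = n(e⁻)/2 = 0.01330 mol, i.e. m_theo = 0.01330 × 65.38 = 0.8696 g.
Efficiency = m_actual / m_theo = 0.686 / 0.8696 = 78.9 %.

78.9 %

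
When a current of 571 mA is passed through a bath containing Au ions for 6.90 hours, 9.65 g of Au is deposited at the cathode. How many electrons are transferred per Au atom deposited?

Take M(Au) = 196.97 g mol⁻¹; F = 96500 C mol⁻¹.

Q = I·t = 0.5710 A × 24840 s = 14180 C, so n(e⁻) = 14180/96500 = 0.1470 mol.
n(Au) deposited = 9.65 / 196.97 = 0.04899 mol.
Electrons per atom = n(e⁻)/n(Au) = 0.1470 / 0.04899 = 3.00 ≈ 3, so the ion is Au³⁺.

3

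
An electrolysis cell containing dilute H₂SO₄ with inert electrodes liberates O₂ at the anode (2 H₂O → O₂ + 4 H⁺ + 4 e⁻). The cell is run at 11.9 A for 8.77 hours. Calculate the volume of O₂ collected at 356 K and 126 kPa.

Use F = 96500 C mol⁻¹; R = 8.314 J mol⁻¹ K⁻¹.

Q = I·t = 11.90 A × 31572 s = 375700 C.
n(e⁻) = Q/F = 375700 / 96500 = 3.893 mol.
4 electrons are transferred per O₂ molecule, so n(O₂) = 3.893 / 4 = 0.9733 mol.
V = nRT/P = (0.9733 × 8.314 × 356) / (126 × 10³ Pa) = 0.0229 m³ = 22.9 L.

22.9 L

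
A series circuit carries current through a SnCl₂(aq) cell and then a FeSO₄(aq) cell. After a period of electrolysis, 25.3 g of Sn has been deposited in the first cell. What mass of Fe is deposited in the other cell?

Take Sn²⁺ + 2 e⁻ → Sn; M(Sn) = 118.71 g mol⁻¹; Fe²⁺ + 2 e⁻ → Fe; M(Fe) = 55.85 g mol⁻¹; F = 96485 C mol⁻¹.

n(Sn) = 25.3 / 118.71 = 0.2131 mol.
Since Sn²⁺ + 2 e⁻ → Sn, n(e⁻) passed = 2 × 0.2131 = 0.4262 mol.
Cells in series carry the same charge, so the same 0.4262 mol of electrons passes through cell 2.
Fe²⁺ + 2 e⁻ → Fe, so n(Fe) = 0.4262 / 2 = 0.2131 mol.
m(Fe) = 0.2131 × 55.85 = 11.9 g.

11.9 g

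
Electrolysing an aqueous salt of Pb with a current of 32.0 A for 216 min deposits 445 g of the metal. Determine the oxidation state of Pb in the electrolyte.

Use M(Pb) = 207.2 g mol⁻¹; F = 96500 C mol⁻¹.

Q = I·t = 32.00 A × 12960 s = 414700 C, so n(e⁻) = 414700/96500 = 4.298 mol.
n(Pb) deposited = 445 / 207.2 = 2.148 mol.
Electrons per atom = n(e⁻)/n(Pb) = 4.298 / 2.148 = 2.00 ≈ 2, so the ion is Pb²⁺.

+2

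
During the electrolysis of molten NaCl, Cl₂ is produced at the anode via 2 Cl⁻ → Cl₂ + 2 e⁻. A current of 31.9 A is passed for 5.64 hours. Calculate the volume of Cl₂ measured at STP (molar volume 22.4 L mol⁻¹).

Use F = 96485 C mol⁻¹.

Q = I·t = 31.90 A × 20304 s = 647700 C.
n(e⁻) = Q/F = 647700 / 96485 = 6.713 mol.
2 electrons are transferred per Cl₂ molecule, so n(Cl₂) = 6.713 / 2 = 3.356 mol.
V = n × V_m = 3.356 × 22.4 = 75.2 L.

75.2 L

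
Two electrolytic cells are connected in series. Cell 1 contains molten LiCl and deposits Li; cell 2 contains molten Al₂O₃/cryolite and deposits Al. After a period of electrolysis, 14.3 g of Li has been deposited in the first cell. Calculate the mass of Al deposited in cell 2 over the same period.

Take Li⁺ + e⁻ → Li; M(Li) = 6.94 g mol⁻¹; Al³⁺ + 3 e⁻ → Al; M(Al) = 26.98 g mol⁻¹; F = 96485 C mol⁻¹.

n(Li) = 14.3 / 6.94 = 2.061 mol.
Since Li⁺ + e⁻ → Li, n(e⁻) passed = 1 × 2.061 = 2.061 mol.
Cells in series carry the same charge, so the same 2.061 mol of electrons passes through cell 2.
Al³⁺ + 3 e⁻ → Al, so n(Al) = 2.061 / 3 = 0.6868 mol.
m(Al) = 0.6868 × 26.98 = 18.5 g.

18.5 g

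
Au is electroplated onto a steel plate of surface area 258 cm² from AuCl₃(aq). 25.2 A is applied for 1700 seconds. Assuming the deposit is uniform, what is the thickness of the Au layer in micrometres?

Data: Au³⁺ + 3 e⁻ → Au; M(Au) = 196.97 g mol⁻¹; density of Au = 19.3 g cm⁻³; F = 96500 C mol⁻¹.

Q = I·t = 25.20 × 1700.0 = 42840 C; n(e⁻) = 0.4439 mol.
n(Au) = n(e⁻)/3 = 0.1480 mol, so m = 0.1480 × 196.97 = 29.15 g.
Volume = m/ρ = 29.15 / 19.3 = 1.510 cm³.
Thickness = V/A = 1.510 / 258 = 0.00585 cm = 58.5 μm.

58.5 μm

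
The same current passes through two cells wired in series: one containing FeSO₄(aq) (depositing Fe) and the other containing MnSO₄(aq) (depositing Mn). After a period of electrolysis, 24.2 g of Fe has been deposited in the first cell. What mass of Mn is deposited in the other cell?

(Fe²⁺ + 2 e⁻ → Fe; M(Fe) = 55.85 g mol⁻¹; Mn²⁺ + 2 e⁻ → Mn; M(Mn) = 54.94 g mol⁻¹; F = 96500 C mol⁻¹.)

23.8 g

n(Fe) = 24.2 / 55.85 = 0.4333 mol.
Since Fe²⁺ + 2 e⁻ → Fe, n(e⁻) passed = 2 × 0.4333 = 0.8666 mol.
Cells in series carry the same charge, so the same 0.8666 mol of electrons passes through cell 2.
Mn²⁺ + 2 e⁻ → Mn, so n(Mn) = 0.8666 / 2 = 0.4333 mol.
m(Mn) = 0.4333 × 54.94 = 23.8 g.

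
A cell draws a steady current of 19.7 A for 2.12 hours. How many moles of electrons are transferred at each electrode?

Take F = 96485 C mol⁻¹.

Q = I·t = 19.70 A × 7632.0 s = 150400 C.
n(e⁻) = Q/F = 150400 / 96485 = 1.56 mol.

1.56 mol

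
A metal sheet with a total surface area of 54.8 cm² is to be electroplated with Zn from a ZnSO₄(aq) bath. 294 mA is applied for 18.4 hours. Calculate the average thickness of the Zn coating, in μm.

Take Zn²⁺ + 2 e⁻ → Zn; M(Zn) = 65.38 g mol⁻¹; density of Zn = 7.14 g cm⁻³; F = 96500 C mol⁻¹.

Q = I·t = 0.2940 × 66240 = 19470 C; n(e⁻) = 0.2018 mol.
n(Zn) = n(e⁻)/2 = 0.1009 mol, so m = 0.1009 × 65.38 = 6.597 g.
Volume = m/ρ = 6.597 / 7.14 = 0.9240 cm³.
Thickness = V/A = 0.9240 / 54.8 = 0.0169 cm = 169 μm.

169 μm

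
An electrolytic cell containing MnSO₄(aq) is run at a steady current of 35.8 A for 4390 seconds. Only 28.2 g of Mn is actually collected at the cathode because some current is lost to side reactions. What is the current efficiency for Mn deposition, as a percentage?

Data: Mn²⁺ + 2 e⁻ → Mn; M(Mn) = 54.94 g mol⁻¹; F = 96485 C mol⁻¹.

Q = I·t = 35.80 × 4390.0 = 157200 C; n(e⁻) = 157200/96485 = 1.629 mol.
Theoretical n(Mn) = n(e⁻)/2 = 0.8144 mol, i.e. m_theo = 0.8144 × 54.94 = 44.75 g.
Efficiency = m_actual / m_theo = 28.2 / 44.75 = 63.0 %.

63.0 %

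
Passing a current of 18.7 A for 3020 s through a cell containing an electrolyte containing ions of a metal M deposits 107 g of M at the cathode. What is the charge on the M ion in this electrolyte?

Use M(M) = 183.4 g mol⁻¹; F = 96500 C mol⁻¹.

+1

Q = I·t = 18.70 A × 3020.0 s = 56470 C, so n(e⁻) = 56470/96500 = 0.5852 mol.
n(M) deposited = 107 / 183.4 = 0.5834 mol.
Electrons per atom = n(e⁻)/n(M) = 0.5852 / 0.5834 = 1.00 ≈ 1, so the ion is M⁺.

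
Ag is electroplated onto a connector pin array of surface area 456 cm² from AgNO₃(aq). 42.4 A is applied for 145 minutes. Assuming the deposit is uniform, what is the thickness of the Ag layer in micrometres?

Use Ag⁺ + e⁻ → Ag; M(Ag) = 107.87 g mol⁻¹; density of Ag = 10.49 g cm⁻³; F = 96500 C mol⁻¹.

Q = I·t = 42.40 × 8700.0 = 368900 C; n(e⁻) = 3.823 mol.
n(Ag) = n(e⁻)/1 = 3.823 mol, so m = 3.823 × 107.87 = 412.3 g.
Volume = m/ρ = 412.3 / 10.49 = 39.31 cm³.
Thickness = V/A = 39.31 / 456 = 0.0862 cm = 862 μm.

862 μm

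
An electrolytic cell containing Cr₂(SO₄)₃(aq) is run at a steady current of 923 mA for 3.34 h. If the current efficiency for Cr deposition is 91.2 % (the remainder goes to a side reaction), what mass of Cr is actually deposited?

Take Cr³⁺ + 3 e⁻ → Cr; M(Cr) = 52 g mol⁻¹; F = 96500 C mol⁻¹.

Q = I·t = 0.9230 × 12024 = 11100 C.
n(e⁻) = 11100/96500 = 0.1150 mol; theoretically n(Cr) = 0.1150/3 = 0.03834 mol, m_theo = 1.993 g.
At 91.2 % efficiency, m_actual = 0.912 × 1.993 = 1.82 g.

1.82 g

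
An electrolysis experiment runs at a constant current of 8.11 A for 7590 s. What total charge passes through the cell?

Q = I·t = 8.110 A × 7590.0 s = 61600 C.

61600 C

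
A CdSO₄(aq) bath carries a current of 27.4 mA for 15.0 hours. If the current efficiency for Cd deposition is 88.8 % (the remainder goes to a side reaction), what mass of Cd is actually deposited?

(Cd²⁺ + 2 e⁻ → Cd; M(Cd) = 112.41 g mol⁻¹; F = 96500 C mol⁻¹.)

Q = I·t = 0.02740 × 54000 = 1480 C.
n(e⁻) = 1480/96500 = 0.01533 mol; theoretically n(Cd) = 0.01533/2 = 0.007666 mol, m_theo = 0.8618 g.
At 88.8 % efficiency, m_actual = 0.888 × 0.8618 = 0.765 g.

0.765 g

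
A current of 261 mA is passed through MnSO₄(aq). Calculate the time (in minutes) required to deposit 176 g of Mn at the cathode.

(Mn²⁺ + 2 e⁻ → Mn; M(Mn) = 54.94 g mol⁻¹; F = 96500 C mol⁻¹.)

n(Mn) = m/M = 176 / 54.94 = 3.203 mol.
Each Mn atom requires 2 electrons, so n(e⁻) = 2 × 3.203 = 6.407 mol.
Q = n(e⁻)·F = 6.407 × 96500 = 618300 C.
t = Q/I = 618300 / 0.2610 A = 2369000 s = 39500 min.

39500 min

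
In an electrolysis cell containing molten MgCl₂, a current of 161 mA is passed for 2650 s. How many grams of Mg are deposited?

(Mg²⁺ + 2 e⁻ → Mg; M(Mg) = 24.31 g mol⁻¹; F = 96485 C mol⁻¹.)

Q = I·t = 0.1610 A × 2650.0 s = 426.6 C.
n(e⁻) = Q/F = 426.6 / 96485 = 0.004422 mol.
Mg²⁺ + 2 e⁻ → Mg, so n(Mg) = n(e⁻)/2 = 0.002211 mol.
m = n·M = 0.002211 × 24.31 = 0.0537 g.

0.0537 g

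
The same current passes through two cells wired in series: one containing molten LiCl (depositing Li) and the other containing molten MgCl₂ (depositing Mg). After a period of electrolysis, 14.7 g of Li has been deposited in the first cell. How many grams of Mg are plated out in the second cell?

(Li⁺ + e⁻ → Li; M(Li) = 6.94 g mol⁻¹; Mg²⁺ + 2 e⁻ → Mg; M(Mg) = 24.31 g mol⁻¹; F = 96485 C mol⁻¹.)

25.7 g

n(Li) = 14.7 / 6.94 = 2.118 mol.
Since Li⁺ + e⁻ → Li, n(e⁻) passed = 1 × 2.118 = 2.118 mol.
Cells in series carry the same charge, so the same 2.118 mol of electrons passes through cell 2.
Mg²⁺ + 2 e⁻ → Mg, so n(Mg) = 2.118 / 2 = 1.059 mol.
m(Mg) = 1.059 × 24.31 = 25.7 g.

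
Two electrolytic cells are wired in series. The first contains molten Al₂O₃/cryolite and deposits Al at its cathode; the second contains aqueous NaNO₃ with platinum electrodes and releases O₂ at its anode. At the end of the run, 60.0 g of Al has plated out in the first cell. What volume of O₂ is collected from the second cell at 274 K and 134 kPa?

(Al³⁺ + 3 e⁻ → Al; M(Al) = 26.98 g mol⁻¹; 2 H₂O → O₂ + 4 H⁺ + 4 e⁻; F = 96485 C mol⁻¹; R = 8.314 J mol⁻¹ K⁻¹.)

28.4 L

n(Al) = 60.0 / 26.98 = 2.224 mol, so n(e⁻) = 3 × 2.224 = 6.672 mol.
The cells are in series, so the same 6.672 mol of electrons passes through the second cell.
2 H₂O → O₂ + 4 H⁺ + 4 e⁻ — 4 mol e⁻ per mol O₂, so n(O₂) = 6.672/4 = 1.668 mol.
V = nRT/P = (1.668 × 8.314 × 274) / (134 × 10³) = 0.0284 m³ = 28.4 L.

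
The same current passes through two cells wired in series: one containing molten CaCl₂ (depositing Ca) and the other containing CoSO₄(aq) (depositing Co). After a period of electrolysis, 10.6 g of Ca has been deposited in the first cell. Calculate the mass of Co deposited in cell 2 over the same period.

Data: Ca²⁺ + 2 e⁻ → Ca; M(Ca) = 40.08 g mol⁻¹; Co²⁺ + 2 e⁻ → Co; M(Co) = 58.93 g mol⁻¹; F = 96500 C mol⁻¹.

n(Ca) = 10.6 / 40.08 = 0.2645 mol.
Since Ca²⁺ + 2 e⁻ → Ca, n(e⁻) passed = 2 × 0.2645 = 0.5289 mol.
Cells in series carry the same charge, so the same 0.5289 mol of electrons passes through cell 2.
Co²⁺ + 2 e⁻ → Co, so n(Co) = 0.5289 / 2 = 0.2645 mol.
m(Co) = 0.2645 × 58.93 = 15.6 g.

15.6 g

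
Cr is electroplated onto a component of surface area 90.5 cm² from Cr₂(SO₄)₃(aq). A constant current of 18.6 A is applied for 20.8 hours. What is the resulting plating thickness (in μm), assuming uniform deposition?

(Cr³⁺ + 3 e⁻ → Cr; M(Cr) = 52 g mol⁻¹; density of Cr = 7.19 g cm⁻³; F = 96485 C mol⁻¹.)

Q = I·t = 18.60 × 74880 = 1393000 C; n(e⁻) = 14.44 mol.
n(Cr) = n(e⁻)/3 = 4.812 mol, so m = 4.812 × 52 = 250.2 g.
Volume = m/ρ = 250.2 / 7.19 = 34.80 cm³.
Thickness = V/A = 34.80 / 90.5 = 0.385 cm = 3850 μm.

3850 μm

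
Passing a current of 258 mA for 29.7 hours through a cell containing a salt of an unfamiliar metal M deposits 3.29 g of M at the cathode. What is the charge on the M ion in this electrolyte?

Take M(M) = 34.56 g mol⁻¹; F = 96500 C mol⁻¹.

Q = I·t = 0.2580 A × 106920 s = 27590 C, so n(e⁻) = 27590/96500 = 0.2859 mol.
n(M) deposited = 3.29 / 34.56 = 0.09520 mol.
Electrons per atom = n(e⁻)/n(M) = 0.2859 / 0.09520 = 3.00 ≈ 3, so the ion is M³⁺.

+3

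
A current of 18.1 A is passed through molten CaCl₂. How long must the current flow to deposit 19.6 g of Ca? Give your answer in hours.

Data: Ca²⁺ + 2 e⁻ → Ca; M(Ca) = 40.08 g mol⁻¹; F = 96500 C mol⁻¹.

n(Ca) = m/M = 19.6 / 40.08 = 0.4890 mol.
Each Ca atom requires 2 electrons, so n(e⁻) = 2 × 0.4890 = 0.9780 mol.
Q = n(e⁻)·F = 0.9780 × 96500 = 94380 C.
t = Q/I = 94380 / 18.10 A = 5214 s = 1.45 h.

1.45 h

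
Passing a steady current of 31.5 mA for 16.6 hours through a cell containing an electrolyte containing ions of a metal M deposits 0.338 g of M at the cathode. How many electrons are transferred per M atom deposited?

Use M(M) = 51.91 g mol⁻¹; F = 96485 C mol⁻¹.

Q = I·t = 0.03150 A × 59760 s = 1882 C, so n(e⁻) = 1882/96485 = 0.01951 mol.
n(M) deposited = 0.338 / 51.91 = 0.006511 mol.
Electrons per atom = n(e⁻)/n(M) = 0.01951 / 0.006511 = 3.00 ≈ 3, so the ion is M³⁺.

3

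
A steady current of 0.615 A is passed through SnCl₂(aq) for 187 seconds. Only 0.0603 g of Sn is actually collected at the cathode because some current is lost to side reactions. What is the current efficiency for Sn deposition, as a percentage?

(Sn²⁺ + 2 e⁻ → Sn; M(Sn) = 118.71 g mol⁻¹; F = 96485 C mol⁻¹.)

Q = I·t = 0.6150 × 187.00 = 115.0 C; n(e⁻) = 115.0/96485 = 0.001192 mol.
Theoretical n(Sn) = n(e⁻)/2 = 0.0005960 mol, i.e. m_theo = 0.0005960 × 118.71 = 0.07075 g.
Efficiency = m_actual / m_theo = 0.0603 / 0.07075 = 85.2 %.

85.2 %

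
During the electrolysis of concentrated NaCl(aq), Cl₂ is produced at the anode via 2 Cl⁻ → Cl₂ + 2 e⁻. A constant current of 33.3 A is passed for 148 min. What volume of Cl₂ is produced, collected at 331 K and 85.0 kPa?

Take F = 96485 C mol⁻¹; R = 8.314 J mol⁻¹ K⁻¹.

Q = I·t = 33.30 A × 8880.0 s = 295700 C.
n(e⁻) = Q/F = 295700 / 96485 = 3.065 mol.
2 electrons are transferred per Cl₂ molecule, so n(Cl₂) = 3.065 / 2 = 1.532 mol.
V = nRT/P = (1.532 × 8.314 × 331) / (85.0 × 10³ Pa) = 0.0496 m³ = 49.6 L.

49.6 L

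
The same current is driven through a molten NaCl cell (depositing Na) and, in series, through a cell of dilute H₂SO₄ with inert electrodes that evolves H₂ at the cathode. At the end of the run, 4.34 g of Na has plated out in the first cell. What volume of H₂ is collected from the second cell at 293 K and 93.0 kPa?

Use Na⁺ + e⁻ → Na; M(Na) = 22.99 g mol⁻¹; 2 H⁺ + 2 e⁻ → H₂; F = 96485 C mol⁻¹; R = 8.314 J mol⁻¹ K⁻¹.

2.47 L

n(Na) = 4.34 / 22.99 = 0.1888 mol, so n(e⁻) = 1 × 0.1888 = 0.1888 mol.
The cells are in series, so the same 0.1888 mol of electrons passes through the second cell.
2 H⁺ + 2 e⁻ → H₂ — 2 mol e⁻ per mol H₂, so n(H₂) = 0.1888/2 = 0.09439 mol.
V = nRT/P = (0.09439 × 8.314 × 293) / (93.0 × 10³) = 0.00247 m³ = 2.47 L.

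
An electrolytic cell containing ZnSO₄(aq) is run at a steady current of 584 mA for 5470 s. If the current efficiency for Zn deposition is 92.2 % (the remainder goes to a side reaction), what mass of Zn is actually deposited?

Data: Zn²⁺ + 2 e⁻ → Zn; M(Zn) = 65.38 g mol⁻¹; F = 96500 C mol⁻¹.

0.998 g

Q = I·t = 0.5840 × 5470.0 = 3194 C.
n(e⁻) = 3194/96500 = 0.03310 mol; theoretically n(Zn) = 0.03310/2 = 0.01655 mol, m_theo = 1.082 g.
At 92.2 % efficiency, m_actual = 0.922 × 1.082 = 0.998 g.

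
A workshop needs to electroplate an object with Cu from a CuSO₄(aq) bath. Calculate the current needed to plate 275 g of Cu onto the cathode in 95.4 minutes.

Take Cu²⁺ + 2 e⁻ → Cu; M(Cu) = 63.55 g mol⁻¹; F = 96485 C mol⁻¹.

n(Cu) = 275 / 63.55 = 4.327 mol.
n(e⁻) = 2 × 4.327 = 8.655 mol.
Q = n(e⁻)·F = 8.655 × 96485 = 835000 C.
I = Q/t = 835000 / 5724.0 s = 146 A.

146 A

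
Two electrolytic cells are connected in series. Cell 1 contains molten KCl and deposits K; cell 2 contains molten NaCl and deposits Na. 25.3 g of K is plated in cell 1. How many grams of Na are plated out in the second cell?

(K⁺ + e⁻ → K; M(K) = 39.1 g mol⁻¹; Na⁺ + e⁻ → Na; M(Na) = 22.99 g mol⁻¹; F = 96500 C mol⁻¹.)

14.9 g

n(K) = 25.3 / 39.1 = 0.6471 mol.
Since K⁺ + e⁻ → K, n(e⁻) passed = 1 × 0.6471 = 0.6471 mol.
Cells in series carry the same charge, so the same 0.6471 mol of electrons passes through cell 2.
Na⁺ + e⁻ → Na, so n(Na) = 0.6471 / 1 = 0.6471 mol.
m(Na) = 0.6471 × 22.99 = 14.9 g.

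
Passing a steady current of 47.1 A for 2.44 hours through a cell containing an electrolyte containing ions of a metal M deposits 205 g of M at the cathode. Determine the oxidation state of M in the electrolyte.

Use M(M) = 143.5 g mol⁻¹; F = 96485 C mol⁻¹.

Q = I·t = 47.10 A × 8784.0 s = 413700 C, so n(e⁻) = 413700/96485 = 4.288 mol.
n(M) deposited = 205 / 143.5 = 1.429 mol.
Electrons per atom = n(e⁻)/n(M) = 4.288 / 1.429 = 3.00 ≈ 3, so the ion is M³⁺.

+3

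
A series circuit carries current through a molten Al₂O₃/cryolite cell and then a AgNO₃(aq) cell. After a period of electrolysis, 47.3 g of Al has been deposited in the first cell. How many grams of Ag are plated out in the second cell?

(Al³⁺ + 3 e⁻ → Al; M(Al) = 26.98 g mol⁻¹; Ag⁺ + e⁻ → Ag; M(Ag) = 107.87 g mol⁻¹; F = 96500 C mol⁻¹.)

567 g

n(Al) = 47.3 / 26.98 = 1.753 mol.
Since Al³⁺ + 3 e⁻ → Al, n(e⁻) passed = 3 × 1.753 = 5.259 mol.
Cells in series carry the same charge, so the same 5.259 mol of electrons passes through cell 2.
Ag⁺ + e⁻ → Ag, so n(Ag) = 5.259 / 1 = 5.259 mol.
m(Ag) = 5.259 × 107.87 = 567 g.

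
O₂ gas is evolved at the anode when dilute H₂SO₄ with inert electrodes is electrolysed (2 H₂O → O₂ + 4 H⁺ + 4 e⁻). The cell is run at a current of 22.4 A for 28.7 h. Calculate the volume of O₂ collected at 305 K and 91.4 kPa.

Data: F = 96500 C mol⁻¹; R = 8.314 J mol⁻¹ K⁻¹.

Q = I·t = 22.40 A × 103320 s = 2314000 C.
n(e⁻) = Q/F = 2314000 / 96500 = 23.98 mol.
4 electrons are transferred per O₂ molecule, so n(O₂) = 23.98 / 4 = 5.996 mol.
V = nRT/P = (5.996 × 8.314 × 305) / (91.4 × 10³ Pa) = 0.166 m³ = 166 L.

166 L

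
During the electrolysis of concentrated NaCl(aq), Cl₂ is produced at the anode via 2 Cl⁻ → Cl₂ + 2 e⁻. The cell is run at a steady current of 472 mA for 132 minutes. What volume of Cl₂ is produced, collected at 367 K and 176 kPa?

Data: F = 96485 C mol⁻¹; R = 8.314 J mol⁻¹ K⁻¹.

0.336 L

Q = I·t = 0.4720 A × 7920.0 s = 3738 C.
n(e⁻) = Q/F = 3738 / 96485 = 0.03874 mol.
2 electrons are transferred per Cl₂ molecule, so n(Cl₂) = 0.03874 / 2 = 0.01937 mol.
V = nRT/P = (0.01937 × 8.314 × 367) / (176 × 10³ Pa) = 3.36 × 10⁻⁴ m³ = 0.336 L.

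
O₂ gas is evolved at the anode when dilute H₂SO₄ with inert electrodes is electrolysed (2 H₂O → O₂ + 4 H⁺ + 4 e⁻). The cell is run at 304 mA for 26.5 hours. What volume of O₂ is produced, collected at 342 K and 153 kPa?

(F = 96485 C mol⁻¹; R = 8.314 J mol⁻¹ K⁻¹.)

1.40 L

Q = I·t = 0.3040 A × 95400 s = 29000 C.
n(e⁻) = Q/F = 29000 / 96485 = 0.3006 mol.
4 electrons are transferred per O₂ molecule, so n(O₂) = 0.3006 / 4 = 0.07515 mol.
V = nRT/P = (0.07515 × 8.314 × 342) / (153 × 10³ Pa) = 0.00140 m³ = 1.40 L.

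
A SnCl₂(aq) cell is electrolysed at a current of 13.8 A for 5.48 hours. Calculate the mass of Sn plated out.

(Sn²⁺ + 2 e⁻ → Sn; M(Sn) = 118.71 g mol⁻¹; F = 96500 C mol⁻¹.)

Q = I·t = 13.80 A × 19728 s = 272200 C.
n(e⁻) = Q/F = 272200 / 96500 = 2.821 mol.
Sn²⁺ + 2 e⁻ → Sn, so n(Sn) = n(e⁻)/2 = 1.411 mol.
m = n·M = 1.411 × 118.71 = 167 g.

167 g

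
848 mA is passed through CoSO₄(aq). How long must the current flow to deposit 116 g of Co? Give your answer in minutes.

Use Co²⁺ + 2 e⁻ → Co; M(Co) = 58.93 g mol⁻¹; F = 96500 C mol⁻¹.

n(Co) = m/M = 116 / 58.93 = 1.968 mol.
Each Co atom requires 2 electrons, so n(e⁻) = 2 × 1.968 = 3.937 mol.
Q = n(e⁻)·F = 3.937 × 96500 = 379900 C.
t = Q/I = 379900 / 0.8480 A = 448000 s = 7470 min.

7470 min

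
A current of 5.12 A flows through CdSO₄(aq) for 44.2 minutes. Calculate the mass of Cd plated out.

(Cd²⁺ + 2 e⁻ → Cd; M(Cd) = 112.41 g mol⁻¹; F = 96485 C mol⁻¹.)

7.91 g

Q = I·t = 5.120 A × 2652.0 s = 13580 C.
n(e⁻) = Q/F = 13580 / 96485 = 0.1407 mol.
Cd²⁺ + 2 e⁻ → Cd, so n(Cd) = n(e⁻)/2 = 0.07036 mol.
m = n·M = 0.07036 × 112.41 = 7.91 g.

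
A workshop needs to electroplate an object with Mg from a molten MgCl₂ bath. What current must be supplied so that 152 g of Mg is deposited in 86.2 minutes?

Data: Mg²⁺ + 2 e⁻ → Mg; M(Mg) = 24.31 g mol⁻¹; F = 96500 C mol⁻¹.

233 A

n(Mg) = 152 / 24.31 = 6.253 mol.
n(e⁻) = 2 × 6.253 = 12.51 mol.
Q = n(e⁻)·F = 12.51 × 96500 = 1207000 C.
I = Q/t = 1207000 / 5172.0 s = 233 A.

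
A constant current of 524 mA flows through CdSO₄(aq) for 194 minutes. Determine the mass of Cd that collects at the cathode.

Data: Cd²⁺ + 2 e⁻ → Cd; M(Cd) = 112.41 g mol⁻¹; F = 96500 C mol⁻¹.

3.55 g

Q = I·t = 0.5240 A × 11640 s = 6099 C.
n(e⁻) = Q/F = 6099 / 96500 = 0.06321 mol.
Cd²⁺ + 2 e⁻ → Cd, so n(Cd) = n(e⁻)/2 = 0.03160 mol.
m = n·M = 0.03160 × 112.41 = 3.55 g.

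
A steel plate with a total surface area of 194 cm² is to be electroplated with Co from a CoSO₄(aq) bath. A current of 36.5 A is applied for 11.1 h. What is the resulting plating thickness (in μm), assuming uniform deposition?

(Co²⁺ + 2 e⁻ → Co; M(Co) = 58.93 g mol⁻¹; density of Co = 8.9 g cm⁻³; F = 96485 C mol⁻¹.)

2580 μm

Q = I·t = 36.50 × 39960 = 1459000 C; n(e⁻) = 15.12 mol.
n(Co) = n(e⁻)/2 = 7.558 mol, so m = 7.558 × 58.93 = 445.4 g.
Volume = m/ρ = 445.4 / 8.9 = 50.05 cm³.
Thickness = V/A = 50.05 / 194 = 0.258 cm = 2580 μm.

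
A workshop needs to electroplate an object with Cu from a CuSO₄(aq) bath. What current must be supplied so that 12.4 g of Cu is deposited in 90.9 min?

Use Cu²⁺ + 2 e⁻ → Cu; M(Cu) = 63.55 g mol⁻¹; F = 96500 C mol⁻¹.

n(Cu) = 12.4 / 63.55 = 0.1951 mol.
n(e⁻) = 2 × 0.1951 = 0.3902 mol.
Q = n(e⁻)·F = 0.3902 × 96500 = 37660 C.
I = Q/t = 37660 / 5454.0 s = 6.90 A.

6.90 A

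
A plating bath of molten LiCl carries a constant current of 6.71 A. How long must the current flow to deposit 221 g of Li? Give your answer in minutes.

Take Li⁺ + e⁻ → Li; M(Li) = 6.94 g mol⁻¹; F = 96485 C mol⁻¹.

7630 min

n(Li) = m/M = 221 / 6.94 = 31.84 mol.
Each Li atom requires 1 electron, so n(e⁻) = 1 × 31.84 = 31.84 mol.
Q = n(e⁻)·F = 31.84 × 96485 = 3073000 C.
t = Q/I = 3073000 / 6.710 A = 457900 s = 7630 min.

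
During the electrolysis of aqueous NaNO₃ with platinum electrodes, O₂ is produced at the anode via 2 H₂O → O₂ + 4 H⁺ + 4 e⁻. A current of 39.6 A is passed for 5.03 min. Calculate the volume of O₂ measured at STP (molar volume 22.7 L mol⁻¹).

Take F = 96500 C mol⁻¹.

0.703 L

Q = I·t = 39.60 A × 301.80 s = 11950 C.
n(e⁻) = Q/F = 11950 / 96500 = 0.1238 mol.
4 electrons are transferred per O₂ molecule, so n(O₂) = 0.1238 / 4 = 0.03096 mol.
V = n × V_m = 0.03096 × 22.7 = 0.703 L.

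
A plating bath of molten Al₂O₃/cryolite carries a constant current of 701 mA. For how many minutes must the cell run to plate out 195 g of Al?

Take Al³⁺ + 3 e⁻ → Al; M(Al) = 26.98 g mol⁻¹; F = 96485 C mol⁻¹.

49700 min

n(Al) = m/M = 195 / 26.98 = 7.228 mol.
Each Al atom requires 3 electrons, so n(e⁻) = 3 × 7.228 = 21.68 mol.
Q = n(e⁻)·F = 21.68 × 96485 = 2092000 C.
t = Q/I = 2092000 / 0.7010 A = 2984000 s = 49700 min.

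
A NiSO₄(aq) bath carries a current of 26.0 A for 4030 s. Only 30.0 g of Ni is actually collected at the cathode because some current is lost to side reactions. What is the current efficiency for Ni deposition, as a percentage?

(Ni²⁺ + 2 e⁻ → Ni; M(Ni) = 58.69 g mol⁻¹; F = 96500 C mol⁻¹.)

94.2 %

Q = I·t = 26.00 × 4030.0 = 104800 C; n(e⁻) = 104800/96500 = 1.086 mol.
Theoretical n(Ni) = n(e⁻)/2 = 0.5429 mol, i.e. m_theo = 0.5429 × 58.69 = 31.86 g.
Efficiency = m_actual / m_theo = 30.0 / 31.86 = 94.2 %.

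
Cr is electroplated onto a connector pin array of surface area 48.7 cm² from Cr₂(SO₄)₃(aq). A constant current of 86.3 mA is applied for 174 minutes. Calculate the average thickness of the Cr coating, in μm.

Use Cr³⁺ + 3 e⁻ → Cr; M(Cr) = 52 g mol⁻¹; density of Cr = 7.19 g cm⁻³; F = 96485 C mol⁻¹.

Q = I·t = 0.08630 × 10440 = 901.0 C; n(e⁻) = 0.009338 mol.
n(Cr) = n(e⁻)/3 = 0.003113 mol, so m = 0.003113 × 52 = 0.1619 g.
Volume = m/ρ = 0.1619 / 7.19 = 0.02251 cm³.
Thickness = V/A = 0.02251 / 48.7 = 4.62 × 10⁻⁴ cm = 4.62 μm.

4.62 μm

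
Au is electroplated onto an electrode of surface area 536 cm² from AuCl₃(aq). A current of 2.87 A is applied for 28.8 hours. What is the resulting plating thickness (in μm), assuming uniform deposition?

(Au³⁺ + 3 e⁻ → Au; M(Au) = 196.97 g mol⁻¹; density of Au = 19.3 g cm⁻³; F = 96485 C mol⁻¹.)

196 μm

Q = I·t = 2.870 × 103680 = 297600 C; n(e⁻) = 3.084 mol.
n(Au) = n(e⁻)/3 = 1.028 mol, so m = 1.028 × 196.97 = 202.5 g.
Volume = m/ρ = 202.5 / 19.3 = 10.49 cm³.
Thickness = V/A = 10.49 / 536 = 0.0196 cm = 196 μm.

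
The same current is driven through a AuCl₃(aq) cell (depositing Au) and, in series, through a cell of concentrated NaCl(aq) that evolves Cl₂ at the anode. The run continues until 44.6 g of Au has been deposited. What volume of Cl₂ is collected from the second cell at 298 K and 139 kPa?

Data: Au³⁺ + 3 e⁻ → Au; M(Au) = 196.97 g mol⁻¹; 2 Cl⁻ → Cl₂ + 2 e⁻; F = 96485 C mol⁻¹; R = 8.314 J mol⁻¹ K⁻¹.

6.05 L

n(Au) = 44.6 / 196.97 = 0.2264 mol, so n(e⁻) = 3 × 0.2264 = 0.6793 mol.
The cells are in series, so the same 0.6793 mol of electrons passes through the second cell.
2 Cl⁻ → Cl₂ + 2 e⁻ — 2 mol e⁻ per mol Cl₂, so n(Cl₂) = 0.6793/2 = 0.3396 mol.
V = nRT/P = (0.3396 × 8.314 × 298) / (139 × 10³) = 0.00605 m³ = 6.05 L.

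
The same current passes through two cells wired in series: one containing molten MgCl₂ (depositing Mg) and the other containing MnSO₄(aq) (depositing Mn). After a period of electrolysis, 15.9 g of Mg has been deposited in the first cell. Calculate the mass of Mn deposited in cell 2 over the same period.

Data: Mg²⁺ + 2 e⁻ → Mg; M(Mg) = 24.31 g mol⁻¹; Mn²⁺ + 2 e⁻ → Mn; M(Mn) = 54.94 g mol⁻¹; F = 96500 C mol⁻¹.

35.9 g

n(Mg) = 15.9 / 24.31 = 0.6541 mol.
Since Mg²⁺ + 2 e⁻ → Mg, n(e⁻) passed = 2 × 0.6541 = 1.308 mol.
Cells in series carry the same charge, so the same 1.308 mol of electrons passes through cell 2.
Mn²⁺ + 2 e⁻ → Mn, so n(Mn) = 1.308 / 2 = 0.6541 mol.
m(Mn) = 0.6541 × 54.94 = 35.9 g.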